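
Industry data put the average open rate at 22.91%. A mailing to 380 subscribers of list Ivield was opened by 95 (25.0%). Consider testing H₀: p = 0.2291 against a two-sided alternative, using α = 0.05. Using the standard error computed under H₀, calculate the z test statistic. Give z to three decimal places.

z = 0.969

p̂ = 95/380 = 0.25000.
Under H₀, SE = √(0.2291·0.7709/380) = √(0.000464772) = 0.02156.
z = (0.25000 − 0.2291)/0.02156 = 0.02090/0.02156 = 0.969.
Two-sided p-value ≈ 2·Φ(−0.969) = 0.3323, so at α = 0.05 we fail to reject H₀.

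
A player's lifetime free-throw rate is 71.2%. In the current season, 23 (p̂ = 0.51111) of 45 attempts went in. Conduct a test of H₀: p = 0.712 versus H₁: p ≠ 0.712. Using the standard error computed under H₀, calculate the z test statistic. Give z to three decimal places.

z = -2.976

p̂ = 23/45 ≈ 0.51111.
SE = √(p₀(1−p₀)/n) = √(0.20506/45) = 0.06750.
z = (0.51111 − 0.712)/0.06750 = -0.20089/0.06750 = -2.976.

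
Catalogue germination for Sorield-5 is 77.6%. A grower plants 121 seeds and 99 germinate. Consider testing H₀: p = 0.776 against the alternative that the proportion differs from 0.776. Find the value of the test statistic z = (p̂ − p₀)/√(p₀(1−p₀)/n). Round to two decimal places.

z = 1.11

p̂ = 99/121 ≈ 0.8182.
Standard error under H₀: √(0.776×0.224/121) = 0.0379.
z = (0.8182 − 0.776)/0.0379 = 0.0422/0.0379 = 1.11.
Two-sided p-value ≈ 2·Φ(−1.113) = 0.2657.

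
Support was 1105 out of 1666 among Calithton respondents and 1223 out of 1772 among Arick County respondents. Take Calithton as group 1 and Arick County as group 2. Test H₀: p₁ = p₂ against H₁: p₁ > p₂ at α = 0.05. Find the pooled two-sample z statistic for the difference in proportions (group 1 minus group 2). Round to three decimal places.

z = -1.687

p̂₁ = 1105/1666 ≈ 0.663265, p̂₂ = 1223/1772 ≈ 0.690181.
Pooled p̂ = (1105+1223)/(1666+1772) = 2328/3438 = 0.677138.
SE = √(p̂(1−p̂)(1/n₁+1/n₂)) = √(0.677138·0.322862·0.00116457) = √(0.000254602) = 0.015956.
z = (0.663265 − 0.690181)/0.015956 = -0.026916/0.015956 = -1.687.
p-value = P(Z > -1.687) ≈ 0.9542, so at α = 0.05 we fail to reject H₀.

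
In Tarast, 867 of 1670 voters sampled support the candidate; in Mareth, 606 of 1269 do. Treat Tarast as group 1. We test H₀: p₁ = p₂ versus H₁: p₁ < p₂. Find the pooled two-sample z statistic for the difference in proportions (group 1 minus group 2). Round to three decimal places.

z = 2.235

p̂₁ = 867/1670 = 0.51916, p̂₂ = 606/1269 = 0.47754.
Pooled p̂ = (867+606)/(1670+1269) = 1473/2939 = 0.50119.
SE = √(0.249999 × 0.00138682) = 0.01862.
z = (0.51916 − 0.47754)/0.01862 = 0.04162/0.01862 = 2.235.
p-value = P(Z < 2.235) ≈ 0.9873.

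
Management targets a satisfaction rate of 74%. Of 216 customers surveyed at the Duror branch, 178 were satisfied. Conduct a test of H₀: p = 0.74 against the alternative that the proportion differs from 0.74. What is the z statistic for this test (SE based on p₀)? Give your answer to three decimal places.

z = 2.817

p̂ = 178/216 = 0.824074.
SE = √(p₀(1−p₀)/n) = √(0.1924/216) = 0.029845.
z = (0.824074 − 0.74)/0.029845 = 0.084074/0.029845 = 2.817.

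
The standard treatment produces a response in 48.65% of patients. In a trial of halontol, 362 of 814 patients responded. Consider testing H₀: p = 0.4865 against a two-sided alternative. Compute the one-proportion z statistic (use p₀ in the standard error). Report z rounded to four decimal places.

p̂ = 362/814 ≈ 0.444717.
Under H₀, SE = √(0.4865·0.5135/814) = √(0.000306901) = 0.017519.
z = (0.444717 − 0.4865)/0.017519 = -0.041783/0.017519 = -2.3850.

z = -2.3850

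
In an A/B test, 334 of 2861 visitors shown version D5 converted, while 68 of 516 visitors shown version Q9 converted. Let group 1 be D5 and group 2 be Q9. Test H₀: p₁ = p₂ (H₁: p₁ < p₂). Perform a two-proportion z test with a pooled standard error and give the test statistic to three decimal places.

p̂₁ = 334/2861 = 0.11674, p̂₂ = 68/516 = 0.13178.
Pooled p̂ = (334+68)/(2861+516) = 402/3377 = 0.11904.
SE = √(p̂(1−p̂)(1/n₁+1/n₂)) = √(0.11904·0.88096·0.00228751) = √(0.000239891) = 0.01549.
z = (0.11674 − 0.13178)/0.01549 = -0.01504/0.01549 = -0.971.

z = -0.971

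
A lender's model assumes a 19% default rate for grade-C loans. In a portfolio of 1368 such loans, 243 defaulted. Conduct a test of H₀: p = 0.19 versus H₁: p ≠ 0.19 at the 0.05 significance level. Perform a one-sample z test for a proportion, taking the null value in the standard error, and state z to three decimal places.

p̂ = 243/1368 ≈ 0.17763.
Standard error under H₀: √(0.19×0.81/1368) = 0.01061.
z = (0.17763 − 0.19)/0.01061 = -0.01237/0.01061 = -1.166.
p-value = 2·P(Z > 1.166) ≈ 0.2436, so at α = 0.05 we fail to reject H₀.

z = -1.166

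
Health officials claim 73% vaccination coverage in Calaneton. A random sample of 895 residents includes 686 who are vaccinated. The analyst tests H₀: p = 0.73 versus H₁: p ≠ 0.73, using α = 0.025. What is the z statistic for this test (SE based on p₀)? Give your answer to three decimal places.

z = 2.458

p̂ = 686/895 ≈ 0.76648.
SE = √(p₀(1−p₀)/n) = √(0.1971/895) = 0.01484.
z = (0.76648 − 0.73)/0.01484 = 0.03648/0.01484 = 2.458.
Two-sided p-value ≈ 2·Φ(−2.458) = 0.0140; since p < α = 0.025, reject H₀.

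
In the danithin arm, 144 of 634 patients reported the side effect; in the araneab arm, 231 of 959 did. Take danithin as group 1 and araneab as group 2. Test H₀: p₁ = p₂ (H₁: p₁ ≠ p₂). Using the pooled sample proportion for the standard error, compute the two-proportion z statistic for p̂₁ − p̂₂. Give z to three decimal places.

p̂₁ = 144/634 ≈ 0.22713, p̂₂ = 231/959 ≈ 0.24088.
Pooled p̂ = (144+231)/(634+959) = 375/1593 = 0.23540.
SE = √(p̂(1−p̂)(1/n₁+1/n₂)) = √(0.23540·0.76460·0.00262004) = √(0.000471579) = 0.02172.
z = (0.22713 − 0.24088)/0.02172 = -0.01375/0.02172 = -0.633.
Two-sided p-value ≈ 2·Φ(−0.633) = 0.5267.

z = -0.633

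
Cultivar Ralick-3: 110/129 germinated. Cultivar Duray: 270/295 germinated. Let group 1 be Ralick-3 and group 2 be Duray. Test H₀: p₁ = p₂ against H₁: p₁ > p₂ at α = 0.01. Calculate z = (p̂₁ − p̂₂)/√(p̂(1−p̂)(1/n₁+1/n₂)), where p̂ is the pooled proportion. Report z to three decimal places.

p̂₁ = 110/129 = 0.85271, p̂₂ = 270/295 = 0.91525.
Pooled p̂ = (110+270)/(129+295) = 380/424 = 0.89623.
SE = √(p̂(1−p̂)(1/n₁+1/n₂)) = √(0.89623·0.10377·0.0111418) = √(0.00103624) = 0.03219.
z = (0.85271 − 0.91525)/0.03219 = -0.06254/0.03219 = -1.943.
p-value = P(Z > -1.943) ≈ 0.9740, so at α = 0.01 we fail to reject H₀.

z = -1.943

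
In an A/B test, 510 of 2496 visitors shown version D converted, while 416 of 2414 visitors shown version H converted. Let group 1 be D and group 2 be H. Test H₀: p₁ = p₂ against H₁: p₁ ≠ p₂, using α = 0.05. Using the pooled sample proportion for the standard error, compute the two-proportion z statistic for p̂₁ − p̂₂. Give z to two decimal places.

p̂₁ = 510/2496 = 0.204327, p̂₂ = 416/2414 = 0.172328.
Pooled p̂ = (510+416)/(2496+2414) = 926/4910 = 0.188595.
SE = √(0.153027 × 0.000814891) = 0.011167.
z = (0.204327 − 0.172328)/0.011167 = 0.031999/0.011167 = 2.87.
Two-sided p-value ≈ 2·Φ(−2.866) = 0.0042, so at α = 0.05 we reject H₀.

z = 2.87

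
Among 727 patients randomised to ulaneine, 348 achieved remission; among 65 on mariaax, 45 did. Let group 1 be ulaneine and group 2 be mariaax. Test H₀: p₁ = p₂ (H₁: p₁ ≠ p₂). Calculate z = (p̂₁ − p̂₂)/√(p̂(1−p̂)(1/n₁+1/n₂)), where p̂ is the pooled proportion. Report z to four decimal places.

z = -3.3004

p̂₁ = 348/727 = 0.4786795, p̂₂ = 45/65 = 0.6923077.
Pooled p̂ = (348+45)/(727+65) = 393/792 = 0.4962121.
SE = √(p̂(1−p̂)(1/n₁+1/n₂)) = √(0.4962121·0.5037879·0.0167601) = √(0.00418979) = 0.0647286.
z = (0.4786795 − 0.6923077)/0.0647286 = -0.2136282/0.0647286 = -3.3004.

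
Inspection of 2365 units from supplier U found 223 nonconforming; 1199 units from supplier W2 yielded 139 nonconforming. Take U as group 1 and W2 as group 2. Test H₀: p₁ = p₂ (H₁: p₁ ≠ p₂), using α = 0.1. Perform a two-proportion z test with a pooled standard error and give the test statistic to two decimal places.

z = -2.02

p̂₁ = 223/2365 ≈ 0.0943, p̂₂ = 139/1199 ≈ 0.1159.
Pooled p̂ = (223+139)/(2365+1199) = 362/3564 = 0.1016.
SE = √(p̂(1−p̂)(1/n₁+1/n₂)) = √(0.1016·0.8984·0.00125686) = √(0.000114694) = 0.0107.
z = (0.0943 − 0.1159)/0.0107 = -0.0216/0.0107 = -2.02.
p-value = 2·P(Z > 2.020) ≈ 0.0433. With α = 0.1, reject H₀.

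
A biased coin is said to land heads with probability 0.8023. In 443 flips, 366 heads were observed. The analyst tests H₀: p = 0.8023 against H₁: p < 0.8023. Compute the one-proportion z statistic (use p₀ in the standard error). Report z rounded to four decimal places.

p̂ = 366/443 = 0.826185.
Under H₀, SE = √(0.8023·0.1977/443) = √(0.000358047) = 0.018922.
z = (0.826185 − 0.8023)/0.018922 = 0.023885/0.018922 = 1.2623.
p-value = P(Z < 1.262) ≈ 0.8966.

z = 1.2623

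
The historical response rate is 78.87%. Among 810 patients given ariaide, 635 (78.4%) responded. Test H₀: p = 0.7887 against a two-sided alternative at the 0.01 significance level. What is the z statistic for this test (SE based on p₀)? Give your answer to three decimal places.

p̂ = 635/810 = 0.78395.
SE = √(p₀(1−p₀)/n) = √(0.16665/810) = 0.01434.
z = (0.78395 − 0.7887)/0.01434 = -0.00475/0.01434 = -0.331.
Two-sided p-value ≈ 2·Φ(−0.331) = 0.7406; since p > α = 0.01, fail to reject H₀.

z = -0.331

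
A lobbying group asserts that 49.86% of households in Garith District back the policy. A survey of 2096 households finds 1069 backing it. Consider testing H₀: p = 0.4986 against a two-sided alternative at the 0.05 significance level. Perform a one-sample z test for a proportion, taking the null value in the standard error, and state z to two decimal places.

p̂ = 1069/2096 = 0.5100.
Under H₀, SE = √(0.4986·0.5014/2096) = √(0.000119274) = 0.0109.
z = (0.5100 − 0.4986)/0.0109 = 0.0114/0.0109 = 1.05.
p-value = 2·P(Z > 1.046) ≈ 0.2958. With α = 0.05, fail to reject H₀.

z = 1.05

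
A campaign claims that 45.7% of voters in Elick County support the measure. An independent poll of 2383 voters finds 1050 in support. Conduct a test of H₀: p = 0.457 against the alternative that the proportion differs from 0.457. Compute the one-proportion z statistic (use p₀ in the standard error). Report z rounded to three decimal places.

z = -1.605

p̂ = 1050/2383 ≈ 0.440621.
Under H₀, SE = √(0.457·0.543/2383) = √(0.000104134) = 0.010205.
z = (0.440621 − 0.457)/0.010205 = -0.016379/0.010205 = -1.605.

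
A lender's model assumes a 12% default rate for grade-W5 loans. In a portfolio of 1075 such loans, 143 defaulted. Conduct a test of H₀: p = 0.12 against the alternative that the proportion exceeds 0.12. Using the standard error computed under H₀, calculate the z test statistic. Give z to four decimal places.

p̂ = 143/1075 = 0.133023.
Standard error under H₀: √(0.12×0.88/1075) = 0.009911.
z = (0.133023 − 0.12)/0.009911 = 0.013023/0.009911 = 1.3140.

z = 1.3140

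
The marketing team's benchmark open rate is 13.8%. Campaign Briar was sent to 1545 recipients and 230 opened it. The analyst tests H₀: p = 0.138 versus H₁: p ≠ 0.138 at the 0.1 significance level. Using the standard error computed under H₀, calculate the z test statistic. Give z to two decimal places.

z = 1.24

p̂ = 230/1545 = 0.1489.
SE = √(p₀(1−p₀)/n) = √(0.11896/1545) = 0.0088.
z = (0.1489 − 0.138)/0.0088 = 0.0109/0.0088 = 1.24.
p-value = 2·P(Z > 1.238) ≈ 0.2155, so at α = 0.1 we fail to reject H₀.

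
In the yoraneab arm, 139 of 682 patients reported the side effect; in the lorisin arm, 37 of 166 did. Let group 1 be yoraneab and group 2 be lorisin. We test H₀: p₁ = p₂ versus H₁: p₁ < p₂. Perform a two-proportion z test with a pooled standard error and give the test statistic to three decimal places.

z = -0.544

p̂₁ = 139/682 = 0.20381, p̂₂ = 37/166 = 0.22289.
Pooled p̂ = (139+37)/(682+166) = 176/848 = 0.20755.
SE = √(p̂(1−p̂)(1/n₁+1/n₂)) = √(0.20755·0.79245·0.00749037) = √(0.00123195) = 0.03510.
z = (0.20381 − 0.22289)/0.03510 = -0.01908/0.03510 = -0.544.
p-value = P(Z < -0.544) ≈ 0.2934.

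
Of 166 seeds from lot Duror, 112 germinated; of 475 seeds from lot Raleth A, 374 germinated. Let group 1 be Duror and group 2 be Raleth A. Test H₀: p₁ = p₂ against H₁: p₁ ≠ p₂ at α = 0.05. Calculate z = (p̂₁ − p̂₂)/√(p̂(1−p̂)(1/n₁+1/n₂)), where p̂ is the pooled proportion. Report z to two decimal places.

z = -2.92

p̂₁ = 112/166 ≈ 0.6747, p̂₂ = 374/475 ≈ 0.7874.
Pooled p̂ = (112+374)/(166+475) = 486/641 = 0.7582.
SE = √(p̂(1−p̂)(1/n₁+1/n₂)) = √(0.7582·0.2418·0.00812936) = √(0.00149042) = 0.0386.
z = (0.6747 − 0.7874)/0.0386 = -0.1127/0.0386 = -2.92.
p-value = 2·P(Z > 2.918) ≈ 0.0035; since p < α = 0.05, reject H₀.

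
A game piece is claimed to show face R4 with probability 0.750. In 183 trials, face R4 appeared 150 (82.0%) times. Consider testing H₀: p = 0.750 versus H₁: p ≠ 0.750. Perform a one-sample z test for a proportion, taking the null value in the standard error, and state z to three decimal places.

z = 2.177

p̂ = 150/183 = 0.81967.
Under H₀, SE = √(0.75·0.25/183) = √(0.00102459) = 0.03201.
z = (0.81967 − 0.75)/0.03201 = 0.06967/0.03201 = 2.177.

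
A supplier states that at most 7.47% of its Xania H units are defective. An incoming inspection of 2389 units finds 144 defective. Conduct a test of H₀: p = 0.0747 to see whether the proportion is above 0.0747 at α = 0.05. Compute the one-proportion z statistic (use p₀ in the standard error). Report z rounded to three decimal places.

p̂ = 144/2389 = 0.060276.
Standard error under H₀: √(0.0747×0.9253/2389) = 0.005379.
z = (0.060276 − 0.0747)/0.005379 = -0.014424/0.005379 = -2.682.
p-value = P(Z > -2.682) ≈ 0.9963, so at α = 0.05 we fail to reject H₀.

z = -2.682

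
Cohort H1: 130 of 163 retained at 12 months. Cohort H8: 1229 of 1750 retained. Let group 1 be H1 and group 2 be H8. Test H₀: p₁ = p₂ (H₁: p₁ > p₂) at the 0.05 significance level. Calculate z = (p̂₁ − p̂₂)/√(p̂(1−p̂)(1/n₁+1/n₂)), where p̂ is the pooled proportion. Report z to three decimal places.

z = 2.565

p̂₁ = 130/163 = 0.79755, p̂₂ = 1229/1750 = 0.70229.
Pooled p̂ = (130+1229)/(163+1750) = 1359/1913 = 0.71040.
SE = √(0.205731 × 0.0067064) = 0.03714.
z = (0.79755 − 0.70229)/0.03714 = 0.09526/0.03714 = 2.565.
p-value = P(Z > 2.565) ≈ 0.0052. With α = 0.05, reject H₀.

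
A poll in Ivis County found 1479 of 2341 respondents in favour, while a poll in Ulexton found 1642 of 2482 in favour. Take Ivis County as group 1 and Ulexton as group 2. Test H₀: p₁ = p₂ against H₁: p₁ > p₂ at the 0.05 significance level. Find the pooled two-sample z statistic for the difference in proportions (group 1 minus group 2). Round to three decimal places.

z = -2.163

p̂₁ = 1479/2341 = 0.63178, p̂₂ = 1642/2482 = 0.66156.
Pooled p̂ = (1479+1642)/(2341+2482) = 3121/4823 = 0.64711.
SE = √(0.228359 × 0.000830069) = 0.01377.
z = (0.63178 − 0.66156)/0.01377 = -0.02978/0.01377 = -2.163.
p-value = P(Z > -2.163) ≈ 0.9847; since p > α = 0.05, fail to reject H₀.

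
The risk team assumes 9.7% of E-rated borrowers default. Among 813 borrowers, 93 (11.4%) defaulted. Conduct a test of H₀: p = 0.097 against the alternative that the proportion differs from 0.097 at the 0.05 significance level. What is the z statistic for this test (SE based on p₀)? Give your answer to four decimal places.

z = 1.6755

p̂ = 93/813 = 0.1143911.
Under H₀, SE = √(0.097·0.903/813) = √(0.000107738) = 0.0103797.
z = (0.1143911 − 0.097)/0.0103797 = 0.0173911/0.0103797 = 1.6755.
p-value = 2·P(Z > 1.675) ≈ 0.0938. With α = 0.05, fail to reject H₀.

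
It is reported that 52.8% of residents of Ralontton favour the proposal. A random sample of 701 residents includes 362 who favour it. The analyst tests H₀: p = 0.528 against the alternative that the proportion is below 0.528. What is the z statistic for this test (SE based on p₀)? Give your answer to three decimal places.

p̂ = 362/701 = 0.51641.
Under H₀, SE = √(0.528·0.472/701) = √(0.000355515) = 0.01886.
z = (0.51641 − 0.528)/0.01886 = -0.01159/0.01886 = -0.615.

z = -0.615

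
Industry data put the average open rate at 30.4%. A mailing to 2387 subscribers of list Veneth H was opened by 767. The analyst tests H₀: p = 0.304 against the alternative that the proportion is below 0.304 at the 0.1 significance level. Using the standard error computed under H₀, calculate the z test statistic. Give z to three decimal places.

z = 1.840

p̂ = 767/2387 = 0.321324.
Standard error under H₀: √(0.304×0.696/2387) = 0.009415.
z = (0.321324 − 0.304)/0.009415 = 0.017324/0.009415 = 1.840.
p-value = P(Z < 1.840) ≈ 0.9671. With α = 0.1, fail to reject H₀.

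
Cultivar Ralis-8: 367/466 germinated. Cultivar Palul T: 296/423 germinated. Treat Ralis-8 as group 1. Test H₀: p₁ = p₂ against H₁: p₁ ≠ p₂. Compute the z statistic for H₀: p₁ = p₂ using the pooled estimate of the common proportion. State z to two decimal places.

z = 3.00

p̂₁ = 367/466 ≈ 0.78755, p̂₂ = 296/423 ≈ 0.69976.
Pooled p̂ = (367+296)/(466+423) = 663/889 = 0.74578.
SE = √(p̂(1−p̂)(1/n₁+1/n₂)) = √(0.74578·0.25422·0.00450999) = √(0.000855055) = 0.02924.
z = (0.78755 − 0.69976)/0.02924 = 0.08779/0.02924 = 3.00.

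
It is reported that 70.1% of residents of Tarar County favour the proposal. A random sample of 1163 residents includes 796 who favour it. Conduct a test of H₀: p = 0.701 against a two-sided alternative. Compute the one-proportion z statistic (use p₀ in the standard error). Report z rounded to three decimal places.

p̂ = 796/1163 ≈ 0.68444.
Standard error under H₀: √(0.701×0.299/1163) = 0.01342.
z = (0.68444 − 0.701)/0.01342 = -0.01656/0.01342 = -1.234.

z = -1.234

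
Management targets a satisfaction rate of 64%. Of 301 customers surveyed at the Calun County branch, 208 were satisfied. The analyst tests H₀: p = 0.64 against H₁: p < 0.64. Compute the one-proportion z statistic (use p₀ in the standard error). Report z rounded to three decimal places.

p̂ = 208/301 ≈ 0.69103.
Standard error under H₀: √(0.64×0.36/301) = 0.02767.
z = (0.69103 − 0.64)/0.02767 = 0.05103/0.02767 = 1.844.
p-value = P(Z < 1.844) ≈ 0.9674.

z = 1.844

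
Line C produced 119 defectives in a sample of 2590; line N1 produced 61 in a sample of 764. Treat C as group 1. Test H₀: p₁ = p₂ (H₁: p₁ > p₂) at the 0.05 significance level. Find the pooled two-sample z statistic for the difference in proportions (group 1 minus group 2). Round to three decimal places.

z = -3.653

p̂₁ = 119/2590 ≈ 0.045946, p̂₂ = 61/764 ≈ 0.079843.
Pooled p̂ = (119+61)/(2590+764) = 180/3354 = 0.053667.
SE = √(0.0507871 × 0.001695) = 0.009278.
z = (0.045946 − 0.079843)/0.009278 = -0.033897/0.009278 = -3.653.
p-value = P(Z > -3.653) ≈ 0.9999. With α = 0.05, fail to reject H₀.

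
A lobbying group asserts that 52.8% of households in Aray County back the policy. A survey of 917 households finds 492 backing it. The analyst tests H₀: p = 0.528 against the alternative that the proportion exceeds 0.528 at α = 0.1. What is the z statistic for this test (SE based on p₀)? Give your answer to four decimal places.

p̂ = 492/917 = 0.5365322.
Standard error under H₀: √(0.528×0.472/917) = 0.0164855.
z = (0.5365322 − 0.528)/0.0164855 = 0.0085322/0.0164855 = 0.5176.
p-value = P(Z > 0.518) ≈ 0.3024, so at α = 0.1 we fail to reject H₀.

z = 0.5176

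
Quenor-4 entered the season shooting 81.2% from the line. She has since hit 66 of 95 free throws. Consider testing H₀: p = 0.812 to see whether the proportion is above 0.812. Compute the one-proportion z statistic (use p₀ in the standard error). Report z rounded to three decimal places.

p̂ = 66/95 ≈ 0.69474.
SE = √(p₀(1−p₀)/n) = √(0.15266/95) = 0.04009.
z = (0.69474 − 0.812)/0.04009 = -0.11726/0.04009 = -2.925.

z = -2.925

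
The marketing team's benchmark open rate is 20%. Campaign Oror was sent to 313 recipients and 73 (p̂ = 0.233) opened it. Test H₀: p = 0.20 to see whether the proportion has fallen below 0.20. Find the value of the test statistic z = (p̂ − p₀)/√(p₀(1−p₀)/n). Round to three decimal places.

z = 1.470

p̂ = 73/313 = 0.23323.
SE = √(p₀(1−p₀)/n) = √(0.16/313) = 0.02261.
z = (0.23323 − 0.2)/0.02261 = 0.03323/0.02261 = 1.470.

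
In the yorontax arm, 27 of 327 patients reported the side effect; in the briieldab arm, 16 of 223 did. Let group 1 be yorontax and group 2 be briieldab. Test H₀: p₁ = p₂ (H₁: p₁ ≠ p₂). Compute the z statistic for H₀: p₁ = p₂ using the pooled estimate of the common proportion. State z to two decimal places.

p̂₁ = 27/327 ≈ 0.08257, p̂₂ = 16/223 ≈ 0.07175.
Pooled p̂ = (27+16)/(327+223) = 43/550 = 0.07818.
SE = √(p̂(1−p̂)(1/n₁+1/n₂)) = √(0.07818·0.92182·0.00754241) = √(0.000543577) = 0.02331.
z = (0.08257 − 0.07175)/0.02331 = 0.01082/0.02331 = 0.46.

z = 0.46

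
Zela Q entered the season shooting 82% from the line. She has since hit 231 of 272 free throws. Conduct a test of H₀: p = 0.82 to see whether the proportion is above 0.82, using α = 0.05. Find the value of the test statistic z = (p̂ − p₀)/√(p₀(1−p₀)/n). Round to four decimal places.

z = 1.2563

p̂ = 231/272 ≈ 0.849265.
SE = √(p₀(1−p₀)/n) = √(0.1476/272) = 0.023295.
z = (0.849265 − 0.82)/0.023295 = 0.029265/0.023295 = 1.2563.
p-value = P(Z > 1.256) ≈ 0.1045, so at α = 0.05 we fail to reject H₀.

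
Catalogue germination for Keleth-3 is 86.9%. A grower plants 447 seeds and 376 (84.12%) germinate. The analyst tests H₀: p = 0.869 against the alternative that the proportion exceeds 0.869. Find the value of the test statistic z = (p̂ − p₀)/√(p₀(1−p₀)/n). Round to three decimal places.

z = -1.744

p̂ = 376/447 ≈ 0.84116.
SE = √(p₀(1−p₀)/n) = √(0.11384/447) = 0.01596.
z = (0.84116 − 0.869)/0.01596 = -0.02784/0.01596 = -1.744.
p-value = P(Z > -1.744) ≈ 0.9594.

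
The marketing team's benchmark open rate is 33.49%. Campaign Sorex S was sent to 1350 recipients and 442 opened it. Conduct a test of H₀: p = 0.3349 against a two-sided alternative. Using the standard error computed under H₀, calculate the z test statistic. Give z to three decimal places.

z = -0.583

p̂ = 442/1350 ≈ 0.32741.
SE = √(p₀(1−p₀)/n) = √(0.22274/1350) = 0.01285.
z = (0.32741 − 0.3349)/0.01285 = -0.00749/0.01285 = -0.583.
p-value = 2·P(Z > 0.583) ≈ 0.5597.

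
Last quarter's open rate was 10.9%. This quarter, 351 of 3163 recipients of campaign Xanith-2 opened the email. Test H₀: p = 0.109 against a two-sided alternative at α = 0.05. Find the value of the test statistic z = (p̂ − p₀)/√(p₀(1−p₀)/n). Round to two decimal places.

z = 0.36

p̂ = 351/3163 ≈ 0.1110.
Under H₀, SE = √(0.109·0.891/3163) = √(3.07047e-05) = 0.0055.
z = (0.1110 − 0.109)/0.0055 = 0.0020/0.0055 = 0.36.
p-value = 2·P(Z > 0.356) ≈ 0.7221, so at α = 0.05 we fail to reject H₀.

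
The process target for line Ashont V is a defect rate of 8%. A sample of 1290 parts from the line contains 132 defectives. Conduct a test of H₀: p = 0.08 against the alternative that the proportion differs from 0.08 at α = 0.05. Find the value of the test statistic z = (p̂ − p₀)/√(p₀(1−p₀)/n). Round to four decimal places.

p̂ = 132/1290 ≈ 0.1023256.
Standard error under H₀: √(0.08×0.92/1290) = 0.0075534.
z = (0.1023256 − 0.08)/0.0075534 = 0.0223256/0.0075534 = 2.9557.
Two-sided p-value ≈ 2·Φ(−2.956) = 0.0031. With α = 0.05, reject H₀.

z = 2.9557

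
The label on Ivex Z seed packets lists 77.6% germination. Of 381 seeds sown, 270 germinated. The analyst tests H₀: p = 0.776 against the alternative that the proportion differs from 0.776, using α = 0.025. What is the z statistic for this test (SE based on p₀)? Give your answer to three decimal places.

p̂ = 270/381 ≈ 0.70866.
SE = √(p₀(1−p₀)/n) = √(0.17382/381) = 0.02136.
z = (0.70866 − 0.776)/0.02136 = -0.06734/0.02136 = -3.153.
p-value = 2·P(Z > 3.153) ≈ 0.0016, so at α = 0.025 we reject H₀.

z = -3.153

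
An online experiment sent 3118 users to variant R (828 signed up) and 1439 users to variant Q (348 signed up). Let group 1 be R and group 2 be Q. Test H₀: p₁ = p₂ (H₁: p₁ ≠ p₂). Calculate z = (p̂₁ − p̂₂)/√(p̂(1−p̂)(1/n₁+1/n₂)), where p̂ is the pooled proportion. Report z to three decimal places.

z = 1.701

p̂₁ = 828/3118 ≈ 0.265555, p̂₂ = 348/1439 ≈ 0.241835.
Pooled p̂ = (828+348)/(3118+1439) = 1176/4557 = 0.258065.
SE = √(0.191467 × 0.00101565) = 0.013945.
z = (0.265555 − 0.241835)/0.013945 = 0.023720/0.013945 = 1.701.
Two-sided p-value ≈ 2·Φ(−1.701) = 0.0889.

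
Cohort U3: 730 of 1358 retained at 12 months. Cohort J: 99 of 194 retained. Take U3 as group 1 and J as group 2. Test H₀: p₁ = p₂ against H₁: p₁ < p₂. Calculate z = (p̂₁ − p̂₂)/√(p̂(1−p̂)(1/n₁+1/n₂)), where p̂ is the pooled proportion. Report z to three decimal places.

z = 0.712

p̂₁ = 730/1358 = 0.53756, p̂₂ = 99/194 = 0.51031.
Pooled p̂ = (730+99)/(1358+194) = 829/1552 = 0.53415.
SE = √(p̂(1−p̂)(1/n₁+1/n₂)) = √(0.53415·0.46585·0.00589102) = √(0.00146588) = 0.03829.
z = (0.53756 − 0.51031)/0.03829 = 0.02725/0.03829 = 0.712.
p-value = P(Z < 0.712) ≈ 0.7617.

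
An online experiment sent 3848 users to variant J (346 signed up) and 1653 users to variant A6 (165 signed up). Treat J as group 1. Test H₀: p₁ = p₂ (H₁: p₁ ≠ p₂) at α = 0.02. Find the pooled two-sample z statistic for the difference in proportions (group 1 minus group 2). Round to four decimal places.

p̂₁ = 346/3848 ≈ 0.089917, p̂₂ = 165/1653 ≈ 0.099819.
Pooled p̂ = (346+165)/(3848+1653) = 511/5501 = 0.092892.
SE = √(p̂(1−p̂)(1/n₁+1/n₂)) = √(0.092892·0.907108·0.000864836) = √(7.28739e-05) = 0.008537.
z = (0.089917 − 0.099819)/0.008537 = -0.009902/0.008537 = -1.1599.
Two-sided p-value ≈ 2·Φ(−1.160) = 0.2461; since p > α = 0.02, fail to reject H₀.

z = -1.1599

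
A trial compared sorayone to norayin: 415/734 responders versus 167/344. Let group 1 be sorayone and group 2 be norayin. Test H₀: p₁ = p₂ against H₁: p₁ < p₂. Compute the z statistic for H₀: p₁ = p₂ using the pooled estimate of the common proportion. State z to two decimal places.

z = 2.45

p̂₁ = 415/734 = 0.5654, p̂₂ = 167/344 = 0.4855.
Pooled p̂ = (415+167)/(734+344) = 582/1078 = 0.5399.
SE = √(p̂(1−p̂)(1/n₁+1/n₂)) = √(0.5399·0.4601·0.00426937) = √(0.00106055) = 0.0326.
z = (0.5654 − 0.4855)/0.0326 = 0.0799/0.0326 = 2.45.
p-value = P(Z < 2.454) ≈ 0.9929.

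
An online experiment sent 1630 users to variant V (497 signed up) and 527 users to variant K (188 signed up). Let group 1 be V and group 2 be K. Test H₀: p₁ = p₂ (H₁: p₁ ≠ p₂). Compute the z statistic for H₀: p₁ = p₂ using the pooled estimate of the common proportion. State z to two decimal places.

p̂₁ = 497/1630 = 0.3049, p̂₂ = 188/527 = 0.3567.
Pooled p̂ = (497+188)/(1630+527) = 685/2157 = 0.3176.
SE = √(p̂(1−p̂)(1/n₁+1/n₂)) = √(0.3176·0.6824·0.00251103) = √(0.000544189) = 0.0233.
z = (0.3049 − 0.3567)/0.0233 = -0.0518/0.0233 = -2.22.
Two-sided p-value ≈ 2·Φ(−2.222) = 0.0263.

z = -2.22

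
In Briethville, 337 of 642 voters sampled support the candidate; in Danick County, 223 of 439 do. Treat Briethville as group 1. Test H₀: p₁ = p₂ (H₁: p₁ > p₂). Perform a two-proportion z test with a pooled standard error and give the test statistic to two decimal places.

p̂₁ = 337/642 = 0.5249, p̂₂ = 223/439 = 0.5080.
Pooled p̂ = (337+223)/(642+439) = 560/1081 = 0.5180.
SE = √(p̂(1−p̂)(1/n₁+1/n₂)) = √(0.5180·0.4820·0.00383554) = √(0.000957636) = 0.0309.
z = (0.5249 − 0.5080)/0.0309 = 0.0169/0.0309 = 0.55.
p-value = P(Z > 0.548) ≈ 0.2919.

z = 0.55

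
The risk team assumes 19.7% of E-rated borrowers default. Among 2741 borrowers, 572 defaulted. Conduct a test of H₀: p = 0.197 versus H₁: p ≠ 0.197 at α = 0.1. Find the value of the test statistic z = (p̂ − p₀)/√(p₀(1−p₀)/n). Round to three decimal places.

z = 1.538

p̂ = 572/2741 ≈ 0.208683.
Under H₀, SE = √(0.197·0.803/2741) = √(5.77129e-05) = 0.007597.
z = (0.208683 − 0.197)/0.007597 = 0.011683/0.007597 = 1.538.
p-value = 2·P(Z > 1.538) ≈ 0.1241; since p > α = 0.1, fail to reject H₀.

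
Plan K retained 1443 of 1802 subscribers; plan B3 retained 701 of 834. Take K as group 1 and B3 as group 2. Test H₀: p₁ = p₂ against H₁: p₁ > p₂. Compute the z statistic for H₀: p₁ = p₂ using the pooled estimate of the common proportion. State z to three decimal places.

z = -2.436

p̂₁ = 1443/1802 = 0.80078, p̂₂ = 701/834 = 0.84053.
Pooled p̂ = (1443+701)/(1802+834) = 2144/2636 = 0.81335.
SE = √(0.15181 × 0.00175398) = 0.01632.
z = (0.80078 − 0.84053)/0.01632 = -0.03975/0.01632 = -2.436.
p-value = P(Z > -2.436) ≈ 0.9926.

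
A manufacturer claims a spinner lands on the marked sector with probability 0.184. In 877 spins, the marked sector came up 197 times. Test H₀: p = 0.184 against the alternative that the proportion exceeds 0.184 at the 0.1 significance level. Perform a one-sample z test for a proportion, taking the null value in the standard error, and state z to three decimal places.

p̂ = 197/877 ≈ 0.224629.
Under H₀, SE = √(0.184·0.816/877) = √(0.000171202) = 0.013084.
z = (0.224629 − 0.184)/0.013084 = 0.040629/0.013084 = 3.105.
p-value = P(Z > 3.105) ≈ 0.0010, so at α = 0.1 we reject H₀.

z = 3.105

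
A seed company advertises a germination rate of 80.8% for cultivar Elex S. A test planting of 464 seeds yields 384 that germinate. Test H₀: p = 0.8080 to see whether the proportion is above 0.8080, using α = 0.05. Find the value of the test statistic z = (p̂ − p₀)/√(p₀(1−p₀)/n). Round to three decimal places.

z = 1.071

p̂ = 384/464 ≈ 0.82759.
SE = √(p₀(1−p₀)/n) = √(0.15514/464) = 0.01829.
z = (0.82759 − 0.808)/0.01829 = 0.01959/0.01829 = 1.071.
p-value = P(Z > 1.071) ≈ 0.1420; since p > α = 0.05, fail to reject H₀.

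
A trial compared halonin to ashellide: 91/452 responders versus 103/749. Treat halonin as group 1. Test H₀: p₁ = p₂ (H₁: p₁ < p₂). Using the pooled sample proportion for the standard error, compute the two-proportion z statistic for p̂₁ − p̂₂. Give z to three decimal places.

z = 2.911

p̂₁ = 91/452 ≈ 0.20133, p̂₂ = 103/749 ≈ 0.13752.
Pooled p̂ = (91+103)/(452+749) = 194/1201 = 0.16153.
SE = √(0.135439 × 0.0035475) = 0.02192.
z = (0.20133 − 0.13752)/0.02192 = 0.06381/0.02192 = 2.911.
p-value = P(Z < 2.911) ≈ 0.9982.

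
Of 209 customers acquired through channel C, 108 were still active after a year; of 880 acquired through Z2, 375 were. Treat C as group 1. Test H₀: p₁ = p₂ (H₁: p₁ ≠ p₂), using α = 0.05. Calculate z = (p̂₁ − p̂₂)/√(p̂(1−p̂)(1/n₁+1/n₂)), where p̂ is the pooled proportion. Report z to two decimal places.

z = 2.37

p̂₁ = 108/209 ≈ 0.5167, p̂₂ = 375/880 ≈ 0.4261.
Pooled p̂ = (108+375)/(209+880) = 483/1089 = 0.4435.
SE = √(0.246811 × 0.00592105) = 0.0382.
z = (0.5167 − 0.4261)/0.0382 = 0.0906/0.0382 = 2.37.
p-value = 2·P(Z > 2.370) ≈ 0.0178. With α = 0.05, reject H₀.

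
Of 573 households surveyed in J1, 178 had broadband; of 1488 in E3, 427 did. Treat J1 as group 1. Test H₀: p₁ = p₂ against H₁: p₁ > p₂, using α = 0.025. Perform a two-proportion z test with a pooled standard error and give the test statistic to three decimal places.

z = 1.058

p̂₁ = 178/573 = 0.31065, p̂₂ = 427/1488 = 0.28696.
Pooled p̂ = (178+427)/(573+1488) = 605/2061 = 0.29355.
SE = √(0.207377 × 0.00241724) = 0.02239.
z = (0.31065 − 0.28696)/0.02239 = 0.02369/0.02239 = 1.058.
p-value = P(Z > 1.058) ≈ 0.1451, so at α = 0.025 we fail to reject H₀.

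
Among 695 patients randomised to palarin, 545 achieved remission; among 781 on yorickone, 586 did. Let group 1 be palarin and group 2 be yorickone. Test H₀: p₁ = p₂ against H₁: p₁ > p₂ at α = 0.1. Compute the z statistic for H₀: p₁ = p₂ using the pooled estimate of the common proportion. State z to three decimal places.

z = 1.534

p̂₁ = 545/695 ≈ 0.78417, p̂₂ = 586/781 ≈ 0.75032.
Pooled p̂ = (545+586)/(695+781) = 1131/1476 = 0.76626.
SE = √(0.179106 × 0.00271926) = 0.02207.
z = (0.78417 − 0.75032)/0.02207 = 0.03385/0.02207 = 1.534.
p-value = P(Z > 1.534) ≈ 0.0625; since p < α = 0.1, reject H₀.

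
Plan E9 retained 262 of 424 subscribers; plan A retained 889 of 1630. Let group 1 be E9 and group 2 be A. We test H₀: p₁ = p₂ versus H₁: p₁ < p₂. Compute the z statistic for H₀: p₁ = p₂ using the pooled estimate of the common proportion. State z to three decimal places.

p̂₁ = 262/424 = 0.61792, p̂₂ = 889/1630 = 0.54540.
Pooled p̂ = (262+889)/(424+1630) = 1151/2054 = 0.56037.
SE = √(0.246355 × 0.00297199) = 0.02706.
z = (0.61792 − 0.54540)/0.02706 = 0.07252/0.02706 = 2.680.
p-value = P(Z < 2.680) ≈ 0.9963.

z = 2.680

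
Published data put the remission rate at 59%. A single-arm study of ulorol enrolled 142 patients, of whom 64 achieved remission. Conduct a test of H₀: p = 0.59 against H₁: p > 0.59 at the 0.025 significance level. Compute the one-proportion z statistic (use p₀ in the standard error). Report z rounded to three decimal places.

z = -3.375

p̂ = 64/142 = 0.45070.
SE = √(p₀(1−p₀)/n) = √(0.2419/142) = 0.04127.
z = (0.45070 − 0.59)/0.04127 = -0.13930/0.04127 = -3.375.
p-value = P(Z > -3.375) ≈ 0.9996, so at α = 0.025 we fail to reject H₀.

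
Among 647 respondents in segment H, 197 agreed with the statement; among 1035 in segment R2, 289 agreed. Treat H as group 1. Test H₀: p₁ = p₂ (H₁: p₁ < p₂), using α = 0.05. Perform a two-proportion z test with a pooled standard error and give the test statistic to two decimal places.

p̂₁ = 197/647 = 0.3045, p̂₂ = 289/1035 = 0.2792.
Pooled p̂ = (197+289)/(647+1035) = 486/1682 = 0.2889.
SE = √(p̂(1−p̂)(1/n₁+1/n₂)) = √(0.2889·0.7111·0.00251178) = √(0.000516056) = 0.0227.
z = (0.3045 − 0.2792)/0.0227 = 0.0253/0.0227 = 1.11.
p-value = P(Z < 1.112) ≈ 0.8669; since p > α = 0.05, fail to reject H₀.

z = 1.11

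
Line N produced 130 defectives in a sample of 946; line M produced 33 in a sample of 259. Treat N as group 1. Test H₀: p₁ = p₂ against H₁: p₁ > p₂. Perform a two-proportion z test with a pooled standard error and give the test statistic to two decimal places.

p̂₁ = 130/946 ≈ 0.1374, p̂₂ = 33/259 ≈ 0.1274.
Pooled p̂ = (130+33)/(946+259) = 163/1205 = 0.1353.
SE = √(0.116972 × 0.00491809) = 0.0240.
z = (0.1374 − 0.1274)/0.0240 = 0.0100/0.0240 = 0.42.
p-value = P(Z > 0.417) ≈ 0.3382.

z = 0.42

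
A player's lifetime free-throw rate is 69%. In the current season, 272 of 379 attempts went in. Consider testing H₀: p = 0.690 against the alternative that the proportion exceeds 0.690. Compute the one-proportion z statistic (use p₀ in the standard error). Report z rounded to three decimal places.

z = 1.165

p̂ = 272/379 ≈ 0.71768.
SE = √(p₀(1−p₀)/n) = √(0.2139/379) = 0.02376.
z = (0.71768 − 0.69)/0.02376 = 0.02768/0.02376 = 1.165.
p-value = P(Z > 1.165) ≈ 0.1220.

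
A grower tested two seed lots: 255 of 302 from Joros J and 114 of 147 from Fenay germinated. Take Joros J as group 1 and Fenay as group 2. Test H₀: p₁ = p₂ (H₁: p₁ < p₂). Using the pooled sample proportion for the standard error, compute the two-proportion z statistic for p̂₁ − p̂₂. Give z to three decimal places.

p̂₁ = 255/302 = 0.844371, p̂₂ = 114/147 = 0.775510.
Pooled p̂ = (255+114)/(302+147) = 369/449 = 0.821826.
SE = √(0.146428 × 0.010114) = 0.038483.
z = (0.844371 − 0.775510)/0.038483 = 0.068861/0.038483 = 1.789.
p-value = P(Z < 1.789) ≈ 0.9632.

z = 1.789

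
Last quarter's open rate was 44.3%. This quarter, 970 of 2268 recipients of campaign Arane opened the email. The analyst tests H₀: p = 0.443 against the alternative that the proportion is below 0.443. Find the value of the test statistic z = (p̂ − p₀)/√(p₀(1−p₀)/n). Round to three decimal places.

z = -1.468

p̂ = 970/2268 ≈ 0.42769.
Standard error under H₀: √(0.443×0.557/2268) = 0.01043.
z = (0.42769 − 0.443)/0.01043 = -0.01531/0.01043 = -1.468.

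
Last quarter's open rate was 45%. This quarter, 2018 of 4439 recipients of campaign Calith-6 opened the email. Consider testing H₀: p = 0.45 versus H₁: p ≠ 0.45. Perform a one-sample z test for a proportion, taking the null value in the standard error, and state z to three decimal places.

p̂ = 2018/4439 = 0.45461.
Under H₀, SE = √(0.45·0.55/4439) = √(5.57558e-05) = 0.00747.
z = (0.45461 − 0.45)/0.00747 = 0.00461/0.00747 = 0.617.
p-value = 2·P(Z > 0.617) ≈ 0.5373.

z = 0.617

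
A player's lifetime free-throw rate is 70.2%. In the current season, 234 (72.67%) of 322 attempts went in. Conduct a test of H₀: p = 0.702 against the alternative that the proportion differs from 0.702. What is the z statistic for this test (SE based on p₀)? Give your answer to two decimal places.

p̂ = 234/322 = 0.7267.
SE = √(p₀(1−p₀)/n) = √(0.2092/322) = 0.0255.
z = (0.7267 − 0.702)/0.0255 = 0.0247/0.0255 = 0.97.
Two-sided p-value ≈ 2·Φ(−0.969) = 0.3324.

z = 0.97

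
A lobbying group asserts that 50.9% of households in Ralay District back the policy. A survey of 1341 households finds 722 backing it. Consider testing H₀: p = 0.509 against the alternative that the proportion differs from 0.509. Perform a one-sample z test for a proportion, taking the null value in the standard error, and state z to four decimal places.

z = 2.1539

p̂ = 722/1341 = 0.5384042.
Under H₀, SE = √(0.509·0.491/1341) = √(0.000186368) = 0.0136517.
z = (0.5384042 − 0.509)/0.0136517 = 0.0294042/0.0136517 = 2.1539.
p-value = 2·P(Z > 2.154) ≈ 0.0312.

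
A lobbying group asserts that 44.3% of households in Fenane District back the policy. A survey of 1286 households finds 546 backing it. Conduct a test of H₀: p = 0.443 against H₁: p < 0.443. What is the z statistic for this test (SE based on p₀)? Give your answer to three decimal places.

p̂ = 546/1286 = 0.424572.
Under H₀, SE = √(0.443·0.557/1286) = √(0.000191875) = 0.013852.
z = (0.424572 − 0.443)/0.013852 = -0.018428/0.013852 = -1.330.
p-value = P(Z < -1.330) ≈ 0.0917.

z = -1.330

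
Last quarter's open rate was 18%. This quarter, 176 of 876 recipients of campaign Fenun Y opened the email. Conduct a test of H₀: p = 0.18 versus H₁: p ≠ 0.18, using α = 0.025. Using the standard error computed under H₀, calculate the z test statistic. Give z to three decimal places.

p̂ = 176/876 = 0.20091.
SE = √(p₀(1−p₀)/n) = √(0.1476/876) = 0.01298.
z = (0.20091 − 0.18)/0.01298 = 0.02091/0.01298 = 1.611.
p-value = 2·P(Z > 1.611) ≈ 0.1072, so at α = 0.025 we fail to reject H₀.

z = 1.611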